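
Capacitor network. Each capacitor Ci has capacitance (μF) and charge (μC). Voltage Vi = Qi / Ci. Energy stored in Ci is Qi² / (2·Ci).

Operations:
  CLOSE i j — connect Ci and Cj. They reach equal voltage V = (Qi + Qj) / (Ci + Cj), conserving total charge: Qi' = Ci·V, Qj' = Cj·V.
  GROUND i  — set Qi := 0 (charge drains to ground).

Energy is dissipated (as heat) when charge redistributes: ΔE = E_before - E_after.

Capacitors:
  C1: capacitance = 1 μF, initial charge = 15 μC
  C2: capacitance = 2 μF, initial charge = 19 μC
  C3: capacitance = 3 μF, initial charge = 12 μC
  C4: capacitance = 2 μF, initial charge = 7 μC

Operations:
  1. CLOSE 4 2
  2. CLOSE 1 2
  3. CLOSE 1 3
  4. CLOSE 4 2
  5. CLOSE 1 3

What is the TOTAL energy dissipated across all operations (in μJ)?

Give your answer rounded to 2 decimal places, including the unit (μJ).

Initial: C1(1μF, Q=15μC, V=15.00V), C2(2μF, Q=19μC, V=9.50V), C3(3μF, Q=12μC, V=4.00V), C4(2μF, Q=7μC, V=3.50V)
Op 1: CLOSE 4-2: Q_total=26.00, C_total=4.00, V=6.50; Q4=13.00, Q2=13.00; dissipated=18.000
Op 2: CLOSE 1-2: Q_total=28.00, C_total=3.00, V=9.33; Q1=9.33, Q2=18.67; dissipated=24.083
Op 3: CLOSE 1-3: Q_total=21.33, C_total=4.00, V=5.33; Q1=5.33, Q3=16.00; dissipated=10.667
Op 4: CLOSE 4-2: Q_total=31.67, C_total=4.00, V=7.92; Q4=15.83, Q2=15.83; dissipated=4.014
Op 5: CLOSE 1-3: Q_total=21.33, C_total=4.00, V=5.33; Q1=5.33, Q3=16.00; dissipated=0.000
Total dissipated: 56.764 μJ

Answer: 56.76 μJ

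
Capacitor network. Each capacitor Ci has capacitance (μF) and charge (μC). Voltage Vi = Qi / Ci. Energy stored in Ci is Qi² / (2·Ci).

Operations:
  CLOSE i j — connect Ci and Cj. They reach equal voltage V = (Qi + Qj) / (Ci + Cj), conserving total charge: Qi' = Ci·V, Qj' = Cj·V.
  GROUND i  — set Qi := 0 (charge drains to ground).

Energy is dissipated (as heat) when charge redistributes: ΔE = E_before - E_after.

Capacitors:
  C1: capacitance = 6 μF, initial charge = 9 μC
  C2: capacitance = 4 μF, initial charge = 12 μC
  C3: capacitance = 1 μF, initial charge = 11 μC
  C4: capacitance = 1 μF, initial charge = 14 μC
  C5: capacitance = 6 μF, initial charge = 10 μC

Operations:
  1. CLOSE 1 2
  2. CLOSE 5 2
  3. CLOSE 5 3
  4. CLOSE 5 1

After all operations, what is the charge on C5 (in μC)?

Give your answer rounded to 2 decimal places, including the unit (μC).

Initial: C1(6μF, Q=9μC, V=1.50V), C2(4μF, Q=12μC, V=3.00V), C3(1μF, Q=11μC, V=11.00V), C4(1μF, Q=14μC, V=14.00V), C5(6μF, Q=10μC, V=1.67V)
Op 1: CLOSE 1-2: Q_total=21.00, C_total=10.00, V=2.10; Q1=12.60, Q2=8.40; dissipated=2.700
Op 2: CLOSE 5-2: Q_total=18.40, C_total=10.00, V=1.84; Q5=11.04, Q2=7.36; dissipated=0.225
Op 3: CLOSE 5-3: Q_total=22.04, C_total=7.00, V=3.15; Q5=18.89, Q3=3.15; dissipated=35.960
Op 4: CLOSE 5-1: Q_total=31.49, C_total=12.00, V=2.62; Q5=15.75, Q1=15.75; dissipated=1.649
Final charges: Q1=15.75, Q2=7.36, Q3=3.15, Q4=14.00, Q5=15.75

Answer: 15.75 μC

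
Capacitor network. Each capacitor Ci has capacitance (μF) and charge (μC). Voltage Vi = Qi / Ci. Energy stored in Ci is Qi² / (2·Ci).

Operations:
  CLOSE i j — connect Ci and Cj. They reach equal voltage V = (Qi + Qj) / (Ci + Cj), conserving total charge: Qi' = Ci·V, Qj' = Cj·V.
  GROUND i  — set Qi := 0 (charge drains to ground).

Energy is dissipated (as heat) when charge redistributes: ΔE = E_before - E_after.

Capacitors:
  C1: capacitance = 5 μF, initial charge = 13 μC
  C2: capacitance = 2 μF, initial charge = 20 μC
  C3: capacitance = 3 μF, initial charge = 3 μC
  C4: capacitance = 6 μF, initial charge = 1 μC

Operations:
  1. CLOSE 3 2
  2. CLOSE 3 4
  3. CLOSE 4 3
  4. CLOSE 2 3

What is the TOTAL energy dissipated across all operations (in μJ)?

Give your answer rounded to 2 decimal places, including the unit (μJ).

Initial: C1(5μF, Q=13μC, V=2.60V), C2(2μF, Q=20μC, V=10.00V), C3(3μF, Q=3μC, V=1.00V), C4(6μF, Q=1μC, V=0.17V)
Op 1: CLOSE 3-2: Q_total=23.00, C_total=5.00, V=4.60; Q3=13.80, Q2=9.20; dissipated=48.600
Op 2: CLOSE 3-4: Q_total=14.80, C_total=9.00, V=1.64; Q3=4.93, Q4=9.87; dissipated=19.654
Op 3: CLOSE 4-3: Q_total=14.80, C_total=9.00, V=1.64; Q4=9.87, Q3=4.93; dissipated=0.000
Op 4: CLOSE 2-3: Q_total=14.13, C_total=5.00, V=2.83; Q2=5.65, Q3=8.48; dissipated=5.241
Total dissipated: 73.496 μJ

Answer: 73.50 μJ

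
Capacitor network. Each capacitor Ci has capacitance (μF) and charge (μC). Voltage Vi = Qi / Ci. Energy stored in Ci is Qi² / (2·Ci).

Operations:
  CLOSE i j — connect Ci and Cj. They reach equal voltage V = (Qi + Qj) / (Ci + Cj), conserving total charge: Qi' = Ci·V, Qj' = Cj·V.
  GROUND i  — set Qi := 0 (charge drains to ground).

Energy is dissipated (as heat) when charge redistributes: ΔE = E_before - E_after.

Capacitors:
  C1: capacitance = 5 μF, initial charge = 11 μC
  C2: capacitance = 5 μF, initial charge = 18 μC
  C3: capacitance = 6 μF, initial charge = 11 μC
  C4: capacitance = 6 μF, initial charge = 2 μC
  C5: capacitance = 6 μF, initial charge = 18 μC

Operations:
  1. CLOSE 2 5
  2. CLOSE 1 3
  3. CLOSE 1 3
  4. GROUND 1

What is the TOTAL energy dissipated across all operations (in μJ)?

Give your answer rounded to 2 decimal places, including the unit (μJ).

Answer: 10.67 μJ

Derivation:
Initial: C1(5μF, Q=11μC, V=2.20V), C2(5μF, Q=18μC, V=3.60V), C3(6μF, Q=11μC, V=1.83V), C4(6μF, Q=2μC, V=0.33V), C5(6μF, Q=18μC, V=3.00V)
Op 1: CLOSE 2-5: Q_total=36.00, C_total=11.00, V=3.27; Q2=16.36, Q5=19.64; dissipated=0.491
Op 2: CLOSE 1-3: Q_total=22.00, C_total=11.00, V=2.00; Q1=10.00, Q3=12.00; dissipated=0.183
Op 3: CLOSE 1-3: Q_total=22.00, C_total=11.00, V=2.00; Q1=10.00, Q3=12.00; dissipated=0.000
Op 4: GROUND 1: Q1=0; energy lost=10.000
Total dissipated: 10.674 μJ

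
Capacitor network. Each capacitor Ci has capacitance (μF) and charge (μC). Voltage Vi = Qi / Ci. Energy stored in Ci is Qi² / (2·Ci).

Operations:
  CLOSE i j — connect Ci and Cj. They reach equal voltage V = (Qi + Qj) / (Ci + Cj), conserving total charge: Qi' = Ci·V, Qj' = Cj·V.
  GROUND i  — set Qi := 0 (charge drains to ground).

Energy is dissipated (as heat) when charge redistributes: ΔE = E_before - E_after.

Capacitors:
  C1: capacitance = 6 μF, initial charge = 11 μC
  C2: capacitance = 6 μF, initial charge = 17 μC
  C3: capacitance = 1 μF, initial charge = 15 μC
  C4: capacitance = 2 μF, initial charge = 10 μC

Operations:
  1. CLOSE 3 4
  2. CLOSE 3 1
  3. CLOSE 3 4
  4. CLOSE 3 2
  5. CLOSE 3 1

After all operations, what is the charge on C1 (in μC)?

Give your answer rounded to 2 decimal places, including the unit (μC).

Answer: 17.08 μC

Derivation:
Initial: C1(6μF, Q=11μC, V=1.83V), C2(6μF, Q=17μC, V=2.83V), C3(1μF, Q=15μC, V=15.00V), C4(2μF, Q=10μC, V=5.00V)
Op 1: CLOSE 3-4: Q_total=25.00, C_total=3.00, V=8.33; Q3=8.33, Q4=16.67; dissipated=33.333
Op 2: CLOSE 3-1: Q_total=19.33, C_total=7.00, V=2.76; Q3=2.76, Q1=16.57; dissipated=18.107
Op 3: CLOSE 3-4: Q_total=19.43, C_total=3.00, V=6.48; Q3=6.48, Q4=12.95; dissipated=10.347
Op 4: CLOSE 3-2: Q_total=23.48, C_total=7.00, V=3.35; Q3=3.35, Q2=20.12; dissipated=5.687
Op 5: CLOSE 3-1: Q_total=19.93, C_total=7.00, V=2.85; Q3=2.85, Q1=17.08; dissipated=0.150
Final charges: Q1=17.08, Q2=20.12, Q3=2.85, Q4=12.95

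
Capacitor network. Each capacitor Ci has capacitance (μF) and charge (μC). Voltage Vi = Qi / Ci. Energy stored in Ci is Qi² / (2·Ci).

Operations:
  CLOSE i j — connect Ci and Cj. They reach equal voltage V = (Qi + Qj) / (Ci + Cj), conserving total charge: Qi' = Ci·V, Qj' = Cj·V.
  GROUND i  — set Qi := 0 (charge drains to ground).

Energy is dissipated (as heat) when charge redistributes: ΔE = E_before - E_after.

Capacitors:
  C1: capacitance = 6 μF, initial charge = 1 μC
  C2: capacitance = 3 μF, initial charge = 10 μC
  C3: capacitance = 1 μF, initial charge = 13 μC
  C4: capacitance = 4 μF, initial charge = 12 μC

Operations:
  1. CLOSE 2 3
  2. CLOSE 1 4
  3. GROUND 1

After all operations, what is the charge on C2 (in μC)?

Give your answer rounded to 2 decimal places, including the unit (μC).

Answer: 17.25 μC

Derivation:
Initial: C1(6μF, Q=1μC, V=0.17V), C2(3μF, Q=10μC, V=3.33V), C3(1μF, Q=13μC, V=13.00V), C4(4μF, Q=12μC, V=3.00V)
Op 1: CLOSE 2-3: Q_total=23.00, C_total=4.00, V=5.75; Q2=17.25, Q3=5.75; dissipated=35.042
Op 2: CLOSE 1-4: Q_total=13.00, C_total=10.00, V=1.30; Q1=7.80, Q4=5.20; dissipated=9.633
Op 3: GROUND 1: Q1=0; energy lost=5.070
Final charges: Q1=0.00, Q2=17.25, Q3=5.75, Q4=5.20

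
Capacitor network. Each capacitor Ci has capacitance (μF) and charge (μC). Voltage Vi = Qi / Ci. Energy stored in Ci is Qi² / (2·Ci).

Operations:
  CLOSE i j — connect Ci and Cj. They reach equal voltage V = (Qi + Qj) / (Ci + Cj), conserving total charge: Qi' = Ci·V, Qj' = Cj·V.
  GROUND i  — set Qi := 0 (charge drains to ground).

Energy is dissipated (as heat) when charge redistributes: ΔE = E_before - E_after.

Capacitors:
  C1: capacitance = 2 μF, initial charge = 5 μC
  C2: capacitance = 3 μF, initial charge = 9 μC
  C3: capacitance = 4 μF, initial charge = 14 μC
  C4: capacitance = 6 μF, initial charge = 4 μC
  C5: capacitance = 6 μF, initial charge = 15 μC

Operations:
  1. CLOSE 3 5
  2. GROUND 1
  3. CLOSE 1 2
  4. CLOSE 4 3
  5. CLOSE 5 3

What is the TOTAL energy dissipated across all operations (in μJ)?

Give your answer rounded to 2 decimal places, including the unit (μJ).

Initial: C1(2μF, Q=5μC, V=2.50V), C2(3μF, Q=9μC, V=3.00V), C3(4μF, Q=14μC, V=3.50V), C4(6μF, Q=4μC, V=0.67V), C5(6μF, Q=15μC, V=2.50V)
Op 1: CLOSE 3-5: Q_total=29.00, C_total=10.00, V=2.90; Q3=11.60, Q5=17.40; dissipated=1.200
Op 2: GROUND 1: Q1=0; energy lost=6.250
Op 3: CLOSE 1-2: Q_total=9.00, C_total=5.00, V=1.80; Q1=3.60, Q2=5.40; dissipated=5.400
Op 4: CLOSE 4-3: Q_total=15.60, C_total=10.00, V=1.56; Q4=9.36, Q3=6.24; dissipated=5.985
Op 5: CLOSE 5-3: Q_total=23.64, C_total=10.00, V=2.36; Q5=14.18, Q3=9.46; dissipated=2.155
Total dissipated: 20.990 μJ

Answer: 20.99 μJ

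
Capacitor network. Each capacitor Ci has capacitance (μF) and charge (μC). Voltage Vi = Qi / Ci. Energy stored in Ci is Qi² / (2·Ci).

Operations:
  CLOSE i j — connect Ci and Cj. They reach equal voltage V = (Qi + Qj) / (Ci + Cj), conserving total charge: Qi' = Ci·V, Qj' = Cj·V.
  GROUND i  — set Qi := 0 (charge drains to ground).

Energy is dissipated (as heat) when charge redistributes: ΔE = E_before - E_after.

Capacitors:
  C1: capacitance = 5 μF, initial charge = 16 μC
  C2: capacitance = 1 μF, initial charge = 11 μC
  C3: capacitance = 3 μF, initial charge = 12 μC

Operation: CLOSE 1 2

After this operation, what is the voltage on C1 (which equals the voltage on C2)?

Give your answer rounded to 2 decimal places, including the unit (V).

Initial: C1(5μF, Q=16μC, V=3.20V), C2(1μF, Q=11μC, V=11.00V), C3(3μF, Q=12μC, V=4.00V)
Op 1: CLOSE 1-2: Q_total=27.00, C_total=6.00, V=4.50; Q1=22.50, Q2=4.50; dissipated=25.350

Answer: 4.50 V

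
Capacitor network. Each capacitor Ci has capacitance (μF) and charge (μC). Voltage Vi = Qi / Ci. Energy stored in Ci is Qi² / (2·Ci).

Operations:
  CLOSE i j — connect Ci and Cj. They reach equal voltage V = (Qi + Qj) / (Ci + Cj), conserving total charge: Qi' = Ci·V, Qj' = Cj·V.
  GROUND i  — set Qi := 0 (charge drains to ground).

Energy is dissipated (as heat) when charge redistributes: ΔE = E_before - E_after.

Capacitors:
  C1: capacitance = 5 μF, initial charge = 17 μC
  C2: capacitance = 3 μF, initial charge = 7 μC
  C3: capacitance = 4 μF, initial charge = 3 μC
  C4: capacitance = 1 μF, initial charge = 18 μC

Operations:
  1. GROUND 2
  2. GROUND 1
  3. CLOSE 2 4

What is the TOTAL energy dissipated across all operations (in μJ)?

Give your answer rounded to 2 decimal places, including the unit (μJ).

Initial: C1(5μF, Q=17μC, V=3.40V), C2(3μF, Q=7μC, V=2.33V), C3(4μF, Q=3μC, V=0.75V), C4(1μF, Q=18μC, V=18.00V)
Op 1: GROUND 2: Q2=0; energy lost=8.167
Op 2: GROUND 1: Q1=0; energy lost=28.900
Op 3: CLOSE 2-4: Q_total=18.00, C_total=4.00, V=4.50; Q2=13.50, Q4=4.50; dissipated=121.500
Total dissipated: 158.567 μJ

Answer: 158.57 μJ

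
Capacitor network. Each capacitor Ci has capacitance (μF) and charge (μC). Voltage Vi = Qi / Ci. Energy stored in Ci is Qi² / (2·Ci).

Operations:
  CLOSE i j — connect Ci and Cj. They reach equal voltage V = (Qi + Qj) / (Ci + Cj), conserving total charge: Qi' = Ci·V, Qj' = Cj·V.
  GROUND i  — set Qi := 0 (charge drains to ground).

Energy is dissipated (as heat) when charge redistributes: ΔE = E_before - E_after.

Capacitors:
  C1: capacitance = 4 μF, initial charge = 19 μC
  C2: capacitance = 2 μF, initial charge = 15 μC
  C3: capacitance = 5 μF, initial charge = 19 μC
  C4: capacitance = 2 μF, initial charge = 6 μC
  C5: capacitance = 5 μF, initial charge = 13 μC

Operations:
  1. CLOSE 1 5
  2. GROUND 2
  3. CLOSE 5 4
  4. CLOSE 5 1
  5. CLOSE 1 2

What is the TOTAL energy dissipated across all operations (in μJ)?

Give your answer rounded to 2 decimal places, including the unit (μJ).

Initial: C1(4μF, Q=19μC, V=4.75V), C2(2μF, Q=15μC, V=7.50V), C3(5μF, Q=19μC, V=3.80V), C4(2μF, Q=6μC, V=3.00V), C5(5μF, Q=13μC, V=2.60V)
Op 1: CLOSE 1-5: Q_total=32.00, C_total=9.00, V=3.56; Q1=14.22, Q5=17.78; dissipated=5.136
Op 2: GROUND 2: Q2=0; energy lost=56.250
Op 3: CLOSE 5-4: Q_total=23.78, C_total=7.00, V=3.40; Q5=16.98, Q4=6.79; dissipated=0.220
Op 4: CLOSE 5-1: Q_total=31.21, C_total=9.00, V=3.47; Q5=17.34, Q1=13.87; dissipated=0.028
Op 5: CLOSE 1-2: Q_total=13.87, C_total=6.00, V=2.31; Q1=9.25, Q2=4.62; dissipated=8.015
Total dissipated: 69.650 μJ

Answer: 69.65 μJ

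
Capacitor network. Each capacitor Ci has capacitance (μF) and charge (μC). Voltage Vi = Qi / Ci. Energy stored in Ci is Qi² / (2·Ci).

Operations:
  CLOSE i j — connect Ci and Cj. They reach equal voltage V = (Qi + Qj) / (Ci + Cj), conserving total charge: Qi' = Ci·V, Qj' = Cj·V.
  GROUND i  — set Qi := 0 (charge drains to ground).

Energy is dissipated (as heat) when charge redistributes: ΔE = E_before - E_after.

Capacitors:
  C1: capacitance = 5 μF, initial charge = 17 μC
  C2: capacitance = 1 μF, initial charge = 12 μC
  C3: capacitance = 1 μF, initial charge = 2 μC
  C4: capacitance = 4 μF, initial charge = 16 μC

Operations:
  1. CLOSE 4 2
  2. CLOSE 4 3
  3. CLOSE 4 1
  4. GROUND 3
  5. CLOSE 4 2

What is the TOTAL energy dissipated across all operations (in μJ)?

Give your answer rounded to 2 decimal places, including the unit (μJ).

Answer: 46.08 μJ

Derivation:
Initial: C1(5μF, Q=17μC, V=3.40V), C2(1μF, Q=12μC, V=12.00V), C3(1μF, Q=2μC, V=2.00V), C4(4μF, Q=16μC, V=4.00V)
Op 1: CLOSE 4-2: Q_total=28.00, C_total=5.00, V=5.60; Q4=22.40, Q2=5.60; dissipated=25.600
Op 2: CLOSE 4-3: Q_total=24.40, C_total=5.00, V=4.88; Q4=19.52, Q3=4.88; dissipated=5.184
Op 3: CLOSE 4-1: Q_total=36.52, C_total=9.00, V=4.06; Q4=16.23, Q1=20.29; dissipated=2.434
Op 4: GROUND 3: Q3=0; energy lost=11.907
Op 5: CLOSE 4-2: Q_total=21.83, C_total=5.00, V=4.37; Q4=17.46, Q2=4.37; dissipated=0.951
Total dissipated: 46.076 μJ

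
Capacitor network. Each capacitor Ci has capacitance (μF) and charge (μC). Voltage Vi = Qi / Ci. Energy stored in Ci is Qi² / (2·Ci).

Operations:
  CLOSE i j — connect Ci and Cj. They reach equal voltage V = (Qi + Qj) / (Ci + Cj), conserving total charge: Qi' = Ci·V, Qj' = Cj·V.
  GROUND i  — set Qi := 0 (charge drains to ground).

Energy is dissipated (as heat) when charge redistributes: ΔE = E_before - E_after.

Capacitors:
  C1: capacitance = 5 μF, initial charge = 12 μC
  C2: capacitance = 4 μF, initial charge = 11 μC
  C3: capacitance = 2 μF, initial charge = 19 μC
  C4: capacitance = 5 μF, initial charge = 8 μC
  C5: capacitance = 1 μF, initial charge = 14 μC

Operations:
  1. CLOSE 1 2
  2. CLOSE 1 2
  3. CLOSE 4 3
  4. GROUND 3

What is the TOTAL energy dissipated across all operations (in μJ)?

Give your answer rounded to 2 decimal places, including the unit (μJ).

Answer: 59.59 μJ

Derivation:
Initial: C1(5μF, Q=12μC, V=2.40V), C2(4μF, Q=11μC, V=2.75V), C3(2μF, Q=19μC, V=9.50V), C4(5μF, Q=8μC, V=1.60V), C5(1μF, Q=14μC, V=14.00V)
Op 1: CLOSE 1-2: Q_total=23.00, C_total=9.00, V=2.56; Q1=12.78, Q2=10.22; dissipated=0.136
Op 2: CLOSE 1-2: Q_total=23.00, C_total=9.00, V=2.56; Q1=12.78, Q2=10.22; dissipated=0.000
Op 3: CLOSE 4-3: Q_total=27.00, C_total=7.00, V=3.86; Q4=19.29, Q3=7.71; dissipated=44.579
Op 4: GROUND 3: Q3=0; energy lost=14.878
Total dissipated: 59.592 μJ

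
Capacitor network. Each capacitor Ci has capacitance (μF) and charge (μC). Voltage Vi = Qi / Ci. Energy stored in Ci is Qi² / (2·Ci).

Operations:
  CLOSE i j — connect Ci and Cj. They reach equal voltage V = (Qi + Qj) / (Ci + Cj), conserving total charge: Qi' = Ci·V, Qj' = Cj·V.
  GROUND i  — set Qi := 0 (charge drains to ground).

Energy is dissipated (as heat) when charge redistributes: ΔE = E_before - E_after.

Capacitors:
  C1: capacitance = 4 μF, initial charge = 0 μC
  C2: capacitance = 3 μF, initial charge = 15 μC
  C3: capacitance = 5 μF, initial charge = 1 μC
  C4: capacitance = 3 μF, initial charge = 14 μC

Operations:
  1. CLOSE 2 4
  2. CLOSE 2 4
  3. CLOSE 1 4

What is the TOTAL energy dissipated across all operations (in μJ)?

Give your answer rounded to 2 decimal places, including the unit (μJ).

Initial: C1(4μF, Q=0μC, V=0.00V), C2(3μF, Q=15μC, V=5.00V), C3(5μF, Q=1μC, V=0.20V), C4(3μF, Q=14μC, V=4.67V)
Op 1: CLOSE 2-4: Q_total=29.00, C_total=6.00, V=4.83; Q2=14.50, Q4=14.50; dissipated=0.083
Op 2: CLOSE 2-4: Q_total=29.00, C_total=6.00, V=4.83; Q2=14.50, Q4=14.50; dissipated=0.000
Op 3: CLOSE 1-4: Q_total=14.50, C_total=7.00, V=2.07; Q1=8.29, Q4=6.21; dissipated=20.024
Total dissipated: 20.107 μJ

Answer: 20.11 μJ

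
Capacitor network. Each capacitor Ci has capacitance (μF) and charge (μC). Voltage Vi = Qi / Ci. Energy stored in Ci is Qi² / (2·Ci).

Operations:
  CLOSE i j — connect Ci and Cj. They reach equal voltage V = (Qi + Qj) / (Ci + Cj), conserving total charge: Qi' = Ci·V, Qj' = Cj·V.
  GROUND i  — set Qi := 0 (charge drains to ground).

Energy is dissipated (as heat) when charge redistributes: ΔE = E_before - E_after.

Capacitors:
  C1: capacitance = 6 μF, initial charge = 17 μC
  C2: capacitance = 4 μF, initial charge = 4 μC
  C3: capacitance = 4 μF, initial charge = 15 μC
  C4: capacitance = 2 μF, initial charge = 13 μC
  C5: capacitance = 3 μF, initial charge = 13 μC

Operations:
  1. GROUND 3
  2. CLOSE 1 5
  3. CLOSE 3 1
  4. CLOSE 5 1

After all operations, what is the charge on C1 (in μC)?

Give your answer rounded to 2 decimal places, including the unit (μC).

Answer: 14.67 μC

Derivation:
Initial: C1(6μF, Q=17μC, V=2.83V), C2(4μF, Q=4μC, V=1.00V), C3(4μF, Q=15μC, V=3.75V), C4(2μF, Q=13μC, V=6.50V), C5(3μF, Q=13μC, V=4.33V)
Op 1: GROUND 3: Q3=0; energy lost=28.125
Op 2: CLOSE 1-5: Q_total=30.00, C_total=9.00, V=3.33; Q1=20.00, Q5=10.00; dissipated=2.250
Op 3: CLOSE 3-1: Q_total=20.00, C_total=10.00, V=2.00; Q3=8.00, Q1=12.00; dissipated=13.333
Op 4: CLOSE 5-1: Q_total=22.00, C_total=9.00, V=2.44; Q5=7.33, Q1=14.67; dissipated=1.778
Final charges: Q1=14.67, Q2=4.00, Q3=8.00, Q4=13.00, Q5=7.33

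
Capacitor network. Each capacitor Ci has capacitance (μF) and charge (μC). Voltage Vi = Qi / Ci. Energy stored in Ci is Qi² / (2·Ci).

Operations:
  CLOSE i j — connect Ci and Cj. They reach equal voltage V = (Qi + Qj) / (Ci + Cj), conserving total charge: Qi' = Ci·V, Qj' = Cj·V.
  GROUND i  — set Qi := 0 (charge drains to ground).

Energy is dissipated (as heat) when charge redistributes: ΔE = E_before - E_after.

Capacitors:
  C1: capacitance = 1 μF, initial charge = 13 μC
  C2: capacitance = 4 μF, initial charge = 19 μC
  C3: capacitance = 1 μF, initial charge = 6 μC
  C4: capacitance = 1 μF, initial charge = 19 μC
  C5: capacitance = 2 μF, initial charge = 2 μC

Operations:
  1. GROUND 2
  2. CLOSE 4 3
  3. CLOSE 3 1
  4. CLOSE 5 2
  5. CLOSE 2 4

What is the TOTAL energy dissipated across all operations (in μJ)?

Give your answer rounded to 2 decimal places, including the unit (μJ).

Answer: 147.32 μJ

Derivation:
Initial: C1(1μF, Q=13μC, V=13.00V), C2(4μF, Q=19μC, V=4.75V), C3(1μF, Q=6μC, V=6.00V), C4(1μF, Q=19μC, V=19.00V), C5(2μF, Q=2μC, V=1.00V)
Op 1: GROUND 2: Q2=0; energy lost=45.125
Op 2: CLOSE 4-3: Q_total=25.00, C_total=2.00, V=12.50; Q4=12.50, Q3=12.50; dissipated=42.250
Op 3: CLOSE 3-1: Q_total=25.50, C_total=2.00, V=12.75; Q3=12.75, Q1=12.75; dissipated=0.062
Op 4: CLOSE 5-2: Q_total=2.00, C_total=6.00, V=0.33; Q5=0.67, Q2=1.33; dissipated=0.667
Op 5: CLOSE 2-4: Q_total=13.83, C_total=5.00, V=2.77; Q2=11.07, Q4=2.77; dissipated=59.211
Total dissipated: 147.315 μJ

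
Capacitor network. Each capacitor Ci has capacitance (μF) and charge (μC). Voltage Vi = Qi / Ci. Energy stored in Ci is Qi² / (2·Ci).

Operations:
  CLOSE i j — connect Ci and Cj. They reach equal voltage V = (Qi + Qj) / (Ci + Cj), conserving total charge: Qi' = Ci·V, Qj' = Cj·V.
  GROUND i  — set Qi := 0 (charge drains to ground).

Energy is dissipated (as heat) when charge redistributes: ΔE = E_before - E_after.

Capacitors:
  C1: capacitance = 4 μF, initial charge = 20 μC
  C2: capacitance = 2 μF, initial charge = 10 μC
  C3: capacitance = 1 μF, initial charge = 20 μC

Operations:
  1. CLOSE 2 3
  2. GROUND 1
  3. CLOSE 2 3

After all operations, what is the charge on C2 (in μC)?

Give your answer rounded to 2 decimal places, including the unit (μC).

Answer: 20.00 μC

Derivation:
Initial: C1(4μF, Q=20μC, V=5.00V), C2(2μF, Q=10μC, V=5.00V), C3(1μF, Q=20μC, V=20.00V)
Op 1: CLOSE 2-3: Q_total=30.00, C_total=3.00, V=10.00; Q2=20.00, Q3=10.00; dissipated=75.000
Op 2: GROUND 1: Q1=0; energy lost=50.000
Op 3: CLOSE 2-3: Q_total=30.00, C_total=3.00, V=10.00; Q2=20.00, Q3=10.00; dissipated=0.000
Final charges: Q1=0.00, Q2=20.00, Q3=10.00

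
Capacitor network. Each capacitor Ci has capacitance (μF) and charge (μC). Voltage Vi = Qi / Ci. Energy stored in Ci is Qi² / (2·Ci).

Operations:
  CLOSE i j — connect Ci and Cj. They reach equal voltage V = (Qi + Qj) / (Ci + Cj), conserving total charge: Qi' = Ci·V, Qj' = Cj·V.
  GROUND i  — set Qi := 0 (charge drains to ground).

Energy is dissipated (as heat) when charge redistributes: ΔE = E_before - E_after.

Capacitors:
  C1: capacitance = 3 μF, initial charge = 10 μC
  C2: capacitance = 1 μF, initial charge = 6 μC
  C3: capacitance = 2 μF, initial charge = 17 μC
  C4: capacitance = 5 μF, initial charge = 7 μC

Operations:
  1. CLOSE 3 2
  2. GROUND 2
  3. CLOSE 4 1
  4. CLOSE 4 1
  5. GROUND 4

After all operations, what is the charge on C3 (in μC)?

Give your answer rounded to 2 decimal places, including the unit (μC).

Initial: C1(3μF, Q=10μC, V=3.33V), C2(1μF, Q=6μC, V=6.00V), C3(2μF, Q=17μC, V=8.50V), C4(5μF, Q=7μC, V=1.40V)
Op 1: CLOSE 3-2: Q_total=23.00, C_total=3.00, V=7.67; Q3=15.33, Q2=7.67; dissipated=2.083
Op 2: GROUND 2: Q2=0; energy lost=29.389
Op 3: CLOSE 4-1: Q_total=17.00, C_total=8.00, V=2.12; Q4=10.62, Q1=6.38; dissipated=3.504
Op 4: CLOSE 4-1: Q_total=17.00, C_total=8.00, V=2.12; Q4=10.62, Q1=6.38; dissipated=0.000
Op 5: GROUND 4: Q4=0; energy lost=11.289
Final charges: Q1=6.38, Q2=0.00, Q3=15.33, Q4=0.00

Answer: 15.33 μC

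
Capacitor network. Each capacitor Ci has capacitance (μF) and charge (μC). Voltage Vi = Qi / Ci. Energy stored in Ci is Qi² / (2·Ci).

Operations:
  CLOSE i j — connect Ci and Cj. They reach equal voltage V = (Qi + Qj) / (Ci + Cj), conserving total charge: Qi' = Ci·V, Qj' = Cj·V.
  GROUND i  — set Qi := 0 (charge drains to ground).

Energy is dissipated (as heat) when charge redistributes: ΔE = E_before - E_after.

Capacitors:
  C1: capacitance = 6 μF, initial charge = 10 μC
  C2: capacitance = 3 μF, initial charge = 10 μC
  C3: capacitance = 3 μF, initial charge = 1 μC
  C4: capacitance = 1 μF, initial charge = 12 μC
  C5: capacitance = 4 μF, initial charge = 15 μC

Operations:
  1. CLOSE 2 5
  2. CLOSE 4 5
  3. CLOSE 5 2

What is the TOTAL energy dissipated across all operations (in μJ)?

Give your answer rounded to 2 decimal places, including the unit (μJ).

Initial: C1(6μF, Q=10μC, V=1.67V), C2(3μF, Q=10μC, V=3.33V), C3(3μF, Q=1μC, V=0.33V), C4(1μF, Q=12μC, V=12.00V), C5(4μF, Q=15μC, V=3.75V)
Op 1: CLOSE 2-5: Q_total=25.00, C_total=7.00, V=3.57; Q2=10.71, Q5=14.29; dissipated=0.149
Op 2: CLOSE 4-5: Q_total=26.29, C_total=5.00, V=5.26; Q4=5.26, Q5=21.03; dissipated=28.416
Op 3: CLOSE 5-2: Q_total=31.74, C_total=7.00, V=4.53; Q5=18.14, Q2=13.60; dissipated=2.436
Total dissipated: 31.001 μJ

Answer: 31.00 μJ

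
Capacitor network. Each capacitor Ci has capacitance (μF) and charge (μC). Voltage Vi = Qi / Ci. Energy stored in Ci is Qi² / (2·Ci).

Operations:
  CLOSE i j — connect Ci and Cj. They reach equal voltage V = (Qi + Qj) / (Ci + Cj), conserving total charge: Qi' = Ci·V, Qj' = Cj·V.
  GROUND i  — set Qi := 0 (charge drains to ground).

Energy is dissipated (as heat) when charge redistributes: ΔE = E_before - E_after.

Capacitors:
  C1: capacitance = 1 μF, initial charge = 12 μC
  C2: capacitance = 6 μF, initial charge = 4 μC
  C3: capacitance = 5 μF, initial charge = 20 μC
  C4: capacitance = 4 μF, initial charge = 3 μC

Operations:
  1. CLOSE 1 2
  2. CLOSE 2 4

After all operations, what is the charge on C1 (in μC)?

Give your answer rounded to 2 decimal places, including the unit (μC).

Answer: 2.29 μC

Derivation:
Initial: C1(1μF, Q=12μC, V=12.00V), C2(6μF, Q=4μC, V=0.67V), C3(5μF, Q=20μC, V=4.00V), C4(4μF, Q=3μC, V=0.75V)
Op 1: CLOSE 1-2: Q_total=16.00, C_total=7.00, V=2.29; Q1=2.29, Q2=13.71; dissipated=55.048
Op 2: CLOSE 2-4: Q_total=16.71, C_total=10.00, V=1.67; Q2=10.03, Q4=6.69; dissipated=2.830
Final charges: Q1=2.29, Q2=10.03, Q3=20.00, Q4=6.69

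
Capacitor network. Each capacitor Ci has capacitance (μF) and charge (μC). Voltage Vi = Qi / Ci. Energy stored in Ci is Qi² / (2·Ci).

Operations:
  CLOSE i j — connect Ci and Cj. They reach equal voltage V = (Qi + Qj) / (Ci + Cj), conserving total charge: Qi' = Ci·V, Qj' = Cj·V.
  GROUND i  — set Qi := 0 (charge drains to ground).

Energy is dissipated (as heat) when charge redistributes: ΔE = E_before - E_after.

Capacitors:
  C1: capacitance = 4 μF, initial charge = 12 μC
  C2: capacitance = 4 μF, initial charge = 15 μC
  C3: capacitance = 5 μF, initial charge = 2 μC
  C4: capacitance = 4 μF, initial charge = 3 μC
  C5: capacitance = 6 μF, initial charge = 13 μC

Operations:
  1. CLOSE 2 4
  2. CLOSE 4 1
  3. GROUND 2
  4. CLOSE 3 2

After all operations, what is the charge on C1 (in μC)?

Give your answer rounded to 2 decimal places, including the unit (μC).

Initial: C1(4μF, Q=12μC, V=3.00V), C2(4μF, Q=15μC, V=3.75V), C3(5μF, Q=2μC, V=0.40V), C4(4μF, Q=3μC, V=0.75V), C5(6μF, Q=13μC, V=2.17V)
Op 1: CLOSE 2-4: Q_total=18.00, C_total=8.00, V=2.25; Q2=9.00, Q4=9.00; dissipated=9.000
Op 2: CLOSE 4-1: Q_total=21.00, C_total=8.00, V=2.62; Q4=10.50, Q1=10.50; dissipated=0.562
Op 3: GROUND 2: Q2=0; energy lost=10.125
Op 4: CLOSE 3-2: Q_total=2.00, C_total=9.00, V=0.22; Q3=1.11, Q2=0.89; dissipated=0.178
Final charges: Q1=10.50, Q2=0.89, Q3=1.11, Q4=10.50, Q5=13.00

Answer: 10.50 μC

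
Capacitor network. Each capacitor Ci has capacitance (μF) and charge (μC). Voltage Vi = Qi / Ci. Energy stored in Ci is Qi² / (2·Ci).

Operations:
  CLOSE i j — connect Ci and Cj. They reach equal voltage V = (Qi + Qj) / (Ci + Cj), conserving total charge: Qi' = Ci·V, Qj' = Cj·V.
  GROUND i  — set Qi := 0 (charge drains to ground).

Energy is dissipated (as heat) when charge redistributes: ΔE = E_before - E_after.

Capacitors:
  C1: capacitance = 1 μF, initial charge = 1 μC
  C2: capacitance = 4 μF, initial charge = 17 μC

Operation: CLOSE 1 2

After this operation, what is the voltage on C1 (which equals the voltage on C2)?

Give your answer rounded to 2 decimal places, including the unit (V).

Initial: C1(1μF, Q=1μC, V=1.00V), C2(4μF, Q=17μC, V=4.25V)
Op 1: CLOSE 1-2: Q_total=18.00, C_total=5.00, V=3.60; Q1=3.60, Q2=14.40; dissipated=4.225

Answer: 3.60 V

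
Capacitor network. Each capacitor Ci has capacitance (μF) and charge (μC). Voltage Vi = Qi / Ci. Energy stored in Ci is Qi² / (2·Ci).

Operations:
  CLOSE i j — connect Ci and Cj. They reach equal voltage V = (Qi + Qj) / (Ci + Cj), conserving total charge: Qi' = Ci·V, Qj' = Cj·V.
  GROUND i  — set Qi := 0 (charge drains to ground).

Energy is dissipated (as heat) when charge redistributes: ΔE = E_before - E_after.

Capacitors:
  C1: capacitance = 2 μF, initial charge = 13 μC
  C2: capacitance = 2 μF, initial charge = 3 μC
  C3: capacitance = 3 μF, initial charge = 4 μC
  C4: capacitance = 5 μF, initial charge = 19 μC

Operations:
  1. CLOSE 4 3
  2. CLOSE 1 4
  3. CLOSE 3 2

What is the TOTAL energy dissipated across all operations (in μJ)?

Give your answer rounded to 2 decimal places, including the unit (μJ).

Initial: C1(2μF, Q=13μC, V=6.50V), C2(2μF, Q=3μC, V=1.50V), C3(3μF, Q=4μC, V=1.33V), C4(5μF, Q=19μC, V=3.80V)
Op 1: CLOSE 4-3: Q_total=23.00, C_total=8.00, V=2.88; Q4=14.38, Q3=8.62; dissipated=5.704
Op 2: CLOSE 1-4: Q_total=27.38, C_total=7.00, V=3.91; Q1=7.82, Q4=19.55; dissipated=9.386
Op 3: CLOSE 3-2: Q_total=11.62, C_total=5.00, V=2.33; Q3=6.97, Q2=4.65; dissipated=1.134
Total dissipated: 16.225 μJ

Answer: 16.22 μJ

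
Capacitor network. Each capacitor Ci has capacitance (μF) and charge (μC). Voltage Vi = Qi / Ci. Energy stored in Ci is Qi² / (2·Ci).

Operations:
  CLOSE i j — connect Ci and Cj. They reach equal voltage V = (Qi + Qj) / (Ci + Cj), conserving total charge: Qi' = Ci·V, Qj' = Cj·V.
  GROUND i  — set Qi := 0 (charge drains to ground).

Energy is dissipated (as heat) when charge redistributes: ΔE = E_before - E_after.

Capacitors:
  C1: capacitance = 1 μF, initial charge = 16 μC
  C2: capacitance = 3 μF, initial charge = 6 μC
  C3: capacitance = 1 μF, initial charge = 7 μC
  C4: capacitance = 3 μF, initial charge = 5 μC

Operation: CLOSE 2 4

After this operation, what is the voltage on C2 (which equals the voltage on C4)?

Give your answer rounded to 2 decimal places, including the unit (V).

Answer: 1.83 V

Derivation:
Initial: C1(1μF, Q=16μC, V=16.00V), C2(3μF, Q=6μC, V=2.00V), C3(1μF, Q=7μC, V=7.00V), C4(3μF, Q=5μC, V=1.67V)
Op 1: CLOSE 2-4: Q_total=11.00, C_total=6.00, V=1.83; Q2=5.50, Q4=5.50; dissipated=0.083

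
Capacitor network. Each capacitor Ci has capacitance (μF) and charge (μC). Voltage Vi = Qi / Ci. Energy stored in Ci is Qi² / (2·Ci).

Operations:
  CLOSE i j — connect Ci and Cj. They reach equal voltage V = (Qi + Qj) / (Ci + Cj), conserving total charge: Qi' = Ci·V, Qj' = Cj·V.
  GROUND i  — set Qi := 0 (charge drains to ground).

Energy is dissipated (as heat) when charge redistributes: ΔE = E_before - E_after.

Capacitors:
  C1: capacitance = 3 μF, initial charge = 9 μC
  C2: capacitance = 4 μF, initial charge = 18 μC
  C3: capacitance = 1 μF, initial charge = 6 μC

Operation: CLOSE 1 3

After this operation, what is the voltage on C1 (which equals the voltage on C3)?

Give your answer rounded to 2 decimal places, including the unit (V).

Initial: C1(3μF, Q=9μC, V=3.00V), C2(4μF, Q=18μC, V=4.50V), C3(1μF, Q=6μC, V=6.00V)
Op 1: CLOSE 1-3: Q_total=15.00, C_total=4.00, V=3.75; Q1=11.25, Q3=3.75; dissipated=3.375

Answer: 3.75 V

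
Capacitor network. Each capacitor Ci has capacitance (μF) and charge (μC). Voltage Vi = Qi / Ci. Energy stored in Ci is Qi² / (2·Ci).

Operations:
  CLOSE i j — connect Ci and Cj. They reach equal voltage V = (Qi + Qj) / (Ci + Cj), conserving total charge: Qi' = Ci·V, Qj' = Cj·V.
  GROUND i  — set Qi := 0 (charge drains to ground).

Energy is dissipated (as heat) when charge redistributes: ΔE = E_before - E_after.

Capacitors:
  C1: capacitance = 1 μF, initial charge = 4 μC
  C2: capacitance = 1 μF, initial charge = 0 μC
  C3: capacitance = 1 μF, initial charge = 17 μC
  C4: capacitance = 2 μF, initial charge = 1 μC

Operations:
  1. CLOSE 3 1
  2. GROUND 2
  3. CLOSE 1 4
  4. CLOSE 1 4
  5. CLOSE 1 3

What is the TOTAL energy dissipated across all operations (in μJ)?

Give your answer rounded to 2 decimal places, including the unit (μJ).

Initial: C1(1μF, Q=4μC, V=4.00V), C2(1μF, Q=0μC, V=0.00V), C3(1μF, Q=17μC, V=17.00V), C4(2μF, Q=1μC, V=0.50V)
Op 1: CLOSE 3-1: Q_total=21.00, C_total=2.00, V=10.50; Q3=10.50, Q1=10.50; dissipated=42.250
Op 2: GROUND 2: Q2=0; energy lost=0.000
Op 3: CLOSE 1-4: Q_total=11.50, C_total=3.00, V=3.83; Q1=3.83, Q4=7.67; dissipated=33.333
Op 4: CLOSE 1-4: Q_total=11.50, C_total=3.00, V=3.83; Q1=3.83, Q4=7.67; dissipated=0.000
Op 5: CLOSE 1-3: Q_total=14.33, C_total=2.00, V=7.17; Q1=7.17, Q3=7.17; dissipated=11.111
Total dissipated: 86.694 μJ

Answer: 86.69 μJ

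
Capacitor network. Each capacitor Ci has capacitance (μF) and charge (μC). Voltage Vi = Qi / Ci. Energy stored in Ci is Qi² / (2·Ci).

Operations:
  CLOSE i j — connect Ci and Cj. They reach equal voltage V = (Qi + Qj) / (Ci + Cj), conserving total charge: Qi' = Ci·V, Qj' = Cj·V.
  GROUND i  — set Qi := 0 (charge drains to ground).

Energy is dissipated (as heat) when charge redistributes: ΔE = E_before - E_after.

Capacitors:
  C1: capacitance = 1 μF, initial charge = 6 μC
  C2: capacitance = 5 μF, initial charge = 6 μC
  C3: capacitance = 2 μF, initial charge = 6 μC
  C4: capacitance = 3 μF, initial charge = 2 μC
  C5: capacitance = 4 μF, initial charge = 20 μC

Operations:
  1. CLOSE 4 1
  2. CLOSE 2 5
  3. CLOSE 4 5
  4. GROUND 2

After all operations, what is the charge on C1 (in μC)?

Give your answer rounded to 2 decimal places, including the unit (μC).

Answer: 2.00 μC

Derivation:
Initial: C1(1μF, Q=6μC, V=6.00V), C2(5μF, Q=6μC, V=1.20V), C3(2μF, Q=6μC, V=3.00V), C4(3μF, Q=2μC, V=0.67V), C5(4μF, Q=20μC, V=5.00V)
Op 1: CLOSE 4-1: Q_total=8.00, C_total=4.00, V=2.00; Q4=6.00, Q1=2.00; dissipated=10.667
Op 2: CLOSE 2-5: Q_total=26.00, C_total=9.00, V=2.89; Q2=14.44, Q5=11.56; dissipated=16.044
Op 3: CLOSE 4-5: Q_total=17.56, C_total=7.00, V=2.51; Q4=7.52, Q5=10.03; dissipated=0.677
Op 4: GROUND 2: Q2=0; energy lost=20.864
Final charges: Q1=2.00, Q2=0.00, Q3=6.00, Q4=7.52, Q5=10.03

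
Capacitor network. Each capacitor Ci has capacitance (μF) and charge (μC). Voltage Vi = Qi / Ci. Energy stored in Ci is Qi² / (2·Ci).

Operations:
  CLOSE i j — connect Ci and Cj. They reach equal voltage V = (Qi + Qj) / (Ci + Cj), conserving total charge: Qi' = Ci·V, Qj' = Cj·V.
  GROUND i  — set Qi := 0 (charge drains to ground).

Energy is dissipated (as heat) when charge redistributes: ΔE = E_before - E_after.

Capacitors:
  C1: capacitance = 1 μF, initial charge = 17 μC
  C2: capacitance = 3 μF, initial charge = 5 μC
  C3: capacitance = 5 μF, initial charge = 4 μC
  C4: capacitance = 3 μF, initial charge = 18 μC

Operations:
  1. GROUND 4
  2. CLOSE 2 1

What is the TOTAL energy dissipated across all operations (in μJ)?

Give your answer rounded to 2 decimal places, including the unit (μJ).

Initial: C1(1μF, Q=17μC, V=17.00V), C2(3μF, Q=5μC, V=1.67V), C3(5μF, Q=4μC, V=0.80V), C4(3μF, Q=18μC, V=6.00V)
Op 1: GROUND 4: Q4=0; energy lost=54.000
Op 2: CLOSE 2-1: Q_total=22.00, C_total=4.00, V=5.50; Q2=16.50, Q1=5.50; dissipated=88.167
Total dissipated: 142.167 μJ

Answer: 142.17 μJ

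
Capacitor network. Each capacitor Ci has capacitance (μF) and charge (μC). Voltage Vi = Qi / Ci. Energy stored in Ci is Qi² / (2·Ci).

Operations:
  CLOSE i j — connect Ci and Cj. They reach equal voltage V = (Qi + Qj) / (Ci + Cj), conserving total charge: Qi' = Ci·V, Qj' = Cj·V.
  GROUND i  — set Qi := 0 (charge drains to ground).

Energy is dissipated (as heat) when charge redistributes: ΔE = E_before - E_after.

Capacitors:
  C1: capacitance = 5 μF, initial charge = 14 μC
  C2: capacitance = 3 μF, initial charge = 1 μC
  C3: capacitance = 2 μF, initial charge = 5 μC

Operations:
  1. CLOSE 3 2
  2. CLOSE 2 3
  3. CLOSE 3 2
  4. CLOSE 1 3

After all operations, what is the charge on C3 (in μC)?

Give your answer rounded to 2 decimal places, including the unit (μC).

Initial: C1(5μF, Q=14μC, V=2.80V), C2(3μF, Q=1μC, V=0.33V), C3(2μF, Q=5μC, V=2.50V)
Op 1: CLOSE 3-2: Q_total=6.00, C_total=5.00, V=1.20; Q3=2.40, Q2=3.60; dissipated=2.817
Op 2: CLOSE 2-3: Q_total=6.00, C_total=5.00, V=1.20; Q2=3.60, Q3=2.40; dissipated=0.000
Op 3: CLOSE 3-2: Q_total=6.00, C_total=5.00, V=1.20; Q3=2.40, Q2=3.60; dissipated=0.000
Op 4: CLOSE 1-3: Q_total=16.40, C_total=7.00, V=2.34; Q1=11.71, Q3=4.69; dissipated=1.829
Final charges: Q1=11.71, Q2=3.60, Q3=4.69

Answer: 4.69 μC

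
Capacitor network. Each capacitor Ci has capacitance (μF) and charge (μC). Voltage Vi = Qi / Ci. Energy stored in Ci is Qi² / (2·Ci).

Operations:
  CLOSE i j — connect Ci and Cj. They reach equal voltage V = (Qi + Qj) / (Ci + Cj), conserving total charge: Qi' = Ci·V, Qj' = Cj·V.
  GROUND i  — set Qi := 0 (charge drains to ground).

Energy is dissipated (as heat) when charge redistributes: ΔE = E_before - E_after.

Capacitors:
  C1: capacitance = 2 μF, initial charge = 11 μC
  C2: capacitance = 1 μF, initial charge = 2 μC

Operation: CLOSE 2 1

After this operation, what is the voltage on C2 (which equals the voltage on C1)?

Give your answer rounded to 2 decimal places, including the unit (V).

Initial: C1(2μF, Q=11μC, V=5.50V), C2(1μF, Q=2μC, V=2.00V)
Op 1: CLOSE 2-1: Q_total=13.00, C_total=3.00, V=4.33; Q2=4.33, Q1=8.67; dissipated=4.083

Answer: 4.33 V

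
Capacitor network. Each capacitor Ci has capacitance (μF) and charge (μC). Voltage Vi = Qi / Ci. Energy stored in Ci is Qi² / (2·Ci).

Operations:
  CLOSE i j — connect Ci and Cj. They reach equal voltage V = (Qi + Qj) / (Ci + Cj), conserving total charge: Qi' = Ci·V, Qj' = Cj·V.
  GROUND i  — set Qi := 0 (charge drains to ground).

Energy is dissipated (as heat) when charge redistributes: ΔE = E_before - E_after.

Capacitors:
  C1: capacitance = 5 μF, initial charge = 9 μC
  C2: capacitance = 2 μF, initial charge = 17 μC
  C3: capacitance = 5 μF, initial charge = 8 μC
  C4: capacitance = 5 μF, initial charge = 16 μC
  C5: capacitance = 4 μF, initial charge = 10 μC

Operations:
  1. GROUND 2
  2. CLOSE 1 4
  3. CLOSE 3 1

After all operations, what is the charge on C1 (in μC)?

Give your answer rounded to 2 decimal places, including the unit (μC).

Answer: 10.25 μC

Derivation:
Initial: C1(5μF, Q=9μC, V=1.80V), C2(2μF, Q=17μC, V=8.50V), C3(5μF, Q=8μC, V=1.60V), C4(5μF, Q=16μC, V=3.20V), C5(4μF, Q=10μC, V=2.50V)
Op 1: GROUND 2: Q2=0; energy lost=72.250
Op 2: CLOSE 1-4: Q_total=25.00, C_total=10.00, V=2.50; Q1=12.50, Q4=12.50; dissipated=2.450
Op 3: CLOSE 3-1: Q_total=20.50, C_total=10.00, V=2.05; Q3=10.25, Q1=10.25; dissipated=1.012
Final charges: Q1=10.25, Q2=0.00, Q3=10.25, Q4=12.50, Q5=10.00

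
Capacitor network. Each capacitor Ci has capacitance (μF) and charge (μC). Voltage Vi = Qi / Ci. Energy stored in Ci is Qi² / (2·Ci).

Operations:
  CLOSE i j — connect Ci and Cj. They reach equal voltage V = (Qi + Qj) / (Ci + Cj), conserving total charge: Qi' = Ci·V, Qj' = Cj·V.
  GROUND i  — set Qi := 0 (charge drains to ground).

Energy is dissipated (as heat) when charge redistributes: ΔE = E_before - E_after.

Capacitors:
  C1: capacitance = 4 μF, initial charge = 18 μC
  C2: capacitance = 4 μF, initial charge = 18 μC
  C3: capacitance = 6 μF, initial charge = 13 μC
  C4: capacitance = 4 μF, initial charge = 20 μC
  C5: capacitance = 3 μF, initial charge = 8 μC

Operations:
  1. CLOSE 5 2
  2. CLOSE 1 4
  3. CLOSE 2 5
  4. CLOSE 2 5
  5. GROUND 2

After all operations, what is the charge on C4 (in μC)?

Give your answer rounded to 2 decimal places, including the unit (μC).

Initial: C1(4μF, Q=18μC, V=4.50V), C2(4μF, Q=18μC, V=4.50V), C3(6μF, Q=13μC, V=2.17V), C4(4μF, Q=20μC, V=5.00V), C5(3μF, Q=8μC, V=2.67V)
Op 1: CLOSE 5-2: Q_total=26.00, C_total=7.00, V=3.71; Q5=11.14, Q2=14.86; dissipated=2.881
Op 2: CLOSE 1-4: Q_total=38.00, C_total=8.00, V=4.75; Q1=19.00, Q4=19.00; dissipated=0.250
Op 3: CLOSE 2-5: Q_total=26.00, C_total=7.00, V=3.71; Q2=14.86, Q5=11.14; dissipated=0.000
Op 4: CLOSE 2-5: Q_total=26.00, C_total=7.00, V=3.71; Q2=14.86, Q5=11.14; dissipated=0.000
Op 5: GROUND 2: Q2=0; energy lost=27.592
Final charges: Q1=19.00, Q2=0.00, Q3=13.00, Q4=19.00, Q5=11.14

Answer: 19.00 μC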